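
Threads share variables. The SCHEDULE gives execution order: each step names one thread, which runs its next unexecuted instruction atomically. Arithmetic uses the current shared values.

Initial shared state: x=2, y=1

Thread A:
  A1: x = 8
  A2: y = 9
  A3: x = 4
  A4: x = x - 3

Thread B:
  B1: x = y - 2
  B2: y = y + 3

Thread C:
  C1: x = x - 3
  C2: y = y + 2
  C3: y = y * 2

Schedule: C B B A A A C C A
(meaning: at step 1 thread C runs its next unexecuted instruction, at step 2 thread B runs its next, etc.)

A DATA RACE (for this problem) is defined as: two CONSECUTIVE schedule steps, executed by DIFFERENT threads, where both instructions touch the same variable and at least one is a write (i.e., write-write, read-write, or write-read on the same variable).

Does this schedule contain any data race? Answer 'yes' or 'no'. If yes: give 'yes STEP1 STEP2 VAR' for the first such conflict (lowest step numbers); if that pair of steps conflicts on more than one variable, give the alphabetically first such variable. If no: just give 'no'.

Answer: yes 1 2 x

Derivation:
Steps 1,2: C(x = x - 3) vs B(x = y - 2). RACE on x (W-W).
Steps 2,3: same thread (B). No race.
Steps 3,4: B(r=y,w=y) vs A(r=-,w=x). No conflict.
Steps 4,5: same thread (A). No race.
Steps 5,6: same thread (A). No race.
Steps 6,7: A(r=-,w=x) vs C(r=y,w=y). No conflict.
Steps 7,8: same thread (C). No race.
Steps 8,9: C(r=y,w=y) vs A(r=x,w=x). No conflict.
First conflict at steps 1,2.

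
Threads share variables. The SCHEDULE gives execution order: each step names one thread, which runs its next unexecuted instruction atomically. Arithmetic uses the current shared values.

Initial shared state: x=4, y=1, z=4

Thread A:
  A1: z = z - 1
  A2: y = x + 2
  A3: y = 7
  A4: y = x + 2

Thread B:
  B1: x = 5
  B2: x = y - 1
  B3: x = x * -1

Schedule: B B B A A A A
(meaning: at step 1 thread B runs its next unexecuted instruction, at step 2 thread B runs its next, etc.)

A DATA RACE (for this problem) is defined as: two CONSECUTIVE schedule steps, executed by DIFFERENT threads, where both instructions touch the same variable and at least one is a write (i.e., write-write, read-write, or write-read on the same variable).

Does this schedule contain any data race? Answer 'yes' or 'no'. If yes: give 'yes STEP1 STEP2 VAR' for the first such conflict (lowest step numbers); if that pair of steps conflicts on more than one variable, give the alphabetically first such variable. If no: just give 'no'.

Steps 1,2: same thread (B). No race.
Steps 2,3: same thread (B). No race.
Steps 3,4: B(r=x,w=x) vs A(r=z,w=z). No conflict.
Steps 4,5: same thread (A). No race.
Steps 5,6: same thread (A). No race.
Steps 6,7: same thread (A). No race.

Answer: no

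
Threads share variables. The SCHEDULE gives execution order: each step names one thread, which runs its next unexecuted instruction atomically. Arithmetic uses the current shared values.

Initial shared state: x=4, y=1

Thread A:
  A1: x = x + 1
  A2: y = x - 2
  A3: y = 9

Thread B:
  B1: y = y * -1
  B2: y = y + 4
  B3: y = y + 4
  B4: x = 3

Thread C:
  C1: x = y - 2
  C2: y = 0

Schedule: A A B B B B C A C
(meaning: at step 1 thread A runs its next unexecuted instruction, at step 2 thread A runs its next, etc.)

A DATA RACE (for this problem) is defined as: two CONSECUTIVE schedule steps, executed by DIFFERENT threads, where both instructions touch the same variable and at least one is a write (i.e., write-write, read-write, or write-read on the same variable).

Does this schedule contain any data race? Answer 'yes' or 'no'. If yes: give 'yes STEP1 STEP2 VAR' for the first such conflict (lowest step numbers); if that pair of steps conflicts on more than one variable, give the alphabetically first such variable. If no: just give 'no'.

Steps 1,2: same thread (A). No race.
Steps 2,3: A(y = x - 2) vs B(y = y * -1). RACE on y (W-W).
Steps 3,4: same thread (B). No race.
Steps 4,5: same thread (B). No race.
Steps 5,6: same thread (B). No race.
Steps 6,7: B(x = 3) vs C(x = y - 2). RACE on x (W-W).
Steps 7,8: C(x = y - 2) vs A(y = 9). RACE on y (R-W).
Steps 8,9: A(y = 9) vs C(y = 0). RACE on y (W-W).
First conflict at steps 2,3.

Answer: yes 2 3 y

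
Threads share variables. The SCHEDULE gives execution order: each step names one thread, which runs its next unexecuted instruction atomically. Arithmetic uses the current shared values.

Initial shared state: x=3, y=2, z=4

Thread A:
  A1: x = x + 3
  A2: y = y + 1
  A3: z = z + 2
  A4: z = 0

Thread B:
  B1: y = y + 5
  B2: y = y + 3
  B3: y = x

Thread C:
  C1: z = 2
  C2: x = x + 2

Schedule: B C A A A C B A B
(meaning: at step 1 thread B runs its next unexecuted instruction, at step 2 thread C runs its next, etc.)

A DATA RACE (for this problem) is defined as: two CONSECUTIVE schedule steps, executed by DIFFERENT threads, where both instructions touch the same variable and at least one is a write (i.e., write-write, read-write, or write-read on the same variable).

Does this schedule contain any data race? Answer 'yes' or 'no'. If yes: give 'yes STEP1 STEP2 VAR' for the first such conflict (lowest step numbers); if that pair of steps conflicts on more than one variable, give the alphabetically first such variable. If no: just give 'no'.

Answer: no

Derivation:
Steps 1,2: B(r=y,w=y) vs C(r=-,w=z). No conflict.
Steps 2,3: C(r=-,w=z) vs A(r=x,w=x). No conflict.
Steps 3,4: same thread (A). No race.
Steps 4,5: same thread (A). No race.
Steps 5,6: A(r=z,w=z) vs C(r=x,w=x). No conflict.
Steps 6,7: C(r=x,w=x) vs B(r=y,w=y). No conflict.
Steps 7,8: B(r=y,w=y) vs A(r=-,w=z). No conflict.
Steps 8,9: A(r=-,w=z) vs B(r=x,w=y). No conflict.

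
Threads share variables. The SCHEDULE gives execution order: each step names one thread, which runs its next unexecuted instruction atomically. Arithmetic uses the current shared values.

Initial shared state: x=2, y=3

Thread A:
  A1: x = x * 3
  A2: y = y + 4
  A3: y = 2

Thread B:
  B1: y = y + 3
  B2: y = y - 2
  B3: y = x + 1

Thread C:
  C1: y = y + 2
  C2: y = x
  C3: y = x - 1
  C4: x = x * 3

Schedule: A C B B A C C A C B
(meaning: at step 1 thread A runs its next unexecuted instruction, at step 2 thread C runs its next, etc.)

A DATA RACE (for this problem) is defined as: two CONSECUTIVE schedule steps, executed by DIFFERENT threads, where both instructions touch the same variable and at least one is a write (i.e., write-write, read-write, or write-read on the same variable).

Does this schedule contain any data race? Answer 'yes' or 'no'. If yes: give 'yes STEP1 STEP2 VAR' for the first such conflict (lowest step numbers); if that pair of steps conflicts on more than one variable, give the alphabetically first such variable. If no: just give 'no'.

Answer: yes 2 3 y

Derivation:
Steps 1,2: A(r=x,w=x) vs C(r=y,w=y). No conflict.
Steps 2,3: C(y = y + 2) vs B(y = y + 3). RACE on y (W-W).
Steps 3,4: same thread (B). No race.
Steps 4,5: B(y = y - 2) vs A(y = y + 4). RACE on y (W-W).
Steps 5,6: A(y = y + 4) vs C(y = x). RACE on y (W-W).
Steps 6,7: same thread (C). No race.
Steps 7,8: C(y = x - 1) vs A(y = 2). RACE on y (W-W).
Steps 8,9: A(r=-,w=y) vs C(r=x,w=x). No conflict.
Steps 9,10: C(x = x * 3) vs B(y = x + 1). RACE on x (W-R).
First conflict at steps 2,3.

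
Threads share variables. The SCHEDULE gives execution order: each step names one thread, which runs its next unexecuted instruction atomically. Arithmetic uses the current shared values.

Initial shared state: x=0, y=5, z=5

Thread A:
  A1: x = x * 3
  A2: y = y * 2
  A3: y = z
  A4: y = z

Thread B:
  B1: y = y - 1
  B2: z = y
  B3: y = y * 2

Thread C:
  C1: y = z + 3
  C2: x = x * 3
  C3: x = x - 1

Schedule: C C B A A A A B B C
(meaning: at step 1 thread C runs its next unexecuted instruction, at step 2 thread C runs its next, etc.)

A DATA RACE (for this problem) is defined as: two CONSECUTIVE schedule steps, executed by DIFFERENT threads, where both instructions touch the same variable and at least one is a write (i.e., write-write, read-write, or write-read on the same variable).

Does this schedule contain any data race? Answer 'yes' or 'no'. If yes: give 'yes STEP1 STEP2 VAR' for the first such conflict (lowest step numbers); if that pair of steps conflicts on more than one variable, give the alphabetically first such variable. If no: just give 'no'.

Steps 1,2: same thread (C). No race.
Steps 2,3: C(r=x,w=x) vs B(r=y,w=y). No conflict.
Steps 3,4: B(r=y,w=y) vs A(r=x,w=x). No conflict.
Steps 4,5: same thread (A). No race.
Steps 5,6: same thread (A). No race.
Steps 6,7: same thread (A). No race.
Steps 7,8: A(y = z) vs B(z = y). RACE on y (W-R), z (R-W). Multiple vars; alphabetically first is y.
Steps 8,9: same thread (B). No race.
Steps 9,10: B(r=y,w=y) vs C(r=x,w=x). No conflict.
First conflict at steps 7,8.

Answer: yes 7 8 y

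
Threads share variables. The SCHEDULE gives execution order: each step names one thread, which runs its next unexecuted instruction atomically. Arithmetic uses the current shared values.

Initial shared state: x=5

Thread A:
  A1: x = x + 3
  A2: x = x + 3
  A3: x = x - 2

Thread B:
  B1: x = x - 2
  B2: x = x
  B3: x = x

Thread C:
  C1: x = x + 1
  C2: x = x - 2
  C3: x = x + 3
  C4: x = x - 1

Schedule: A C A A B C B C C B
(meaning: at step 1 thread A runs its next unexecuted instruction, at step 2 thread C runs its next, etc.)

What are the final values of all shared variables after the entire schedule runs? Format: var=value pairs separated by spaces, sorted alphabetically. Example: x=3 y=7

Step 1: thread A executes A1 (x = x + 3). Shared: x=8. PCs: A@1 B@0 C@0
Step 2: thread C executes C1 (x = x + 1). Shared: x=9. PCs: A@1 B@0 C@1
Step 3: thread A executes A2 (x = x + 3). Shared: x=12. PCs: A@2 B@0 C@1
Step 4: thread A executes A3 (x = x - 2). Shared: x=10. PCs: A@3 B@0 C@1
Step 5: thread B executes B1 (x = x - 2). Shared: x=8. PCs: A@3 B@1 C@1
Step 6: thread C executes C2 (x = x - 2). Shared: x=6. PCs: A@3 B@1 C@2
Step 7: thread B executes B2 (x = x). Shared: x=6. PCs: A@3 B@2 C@2
Step 8: thread C executes C3 (x = x + 3). Shared: x=9. PCs: A@3 B@2 C@3
Step 9: thread C executes C4 (x = x - 1). Shared: x=8. PCs: A@3 B@2 C@4
Step 10: thread B executes B3 (x = x). Shared: x=8. PCs: A@3 B@3 C@4

Answer: x=8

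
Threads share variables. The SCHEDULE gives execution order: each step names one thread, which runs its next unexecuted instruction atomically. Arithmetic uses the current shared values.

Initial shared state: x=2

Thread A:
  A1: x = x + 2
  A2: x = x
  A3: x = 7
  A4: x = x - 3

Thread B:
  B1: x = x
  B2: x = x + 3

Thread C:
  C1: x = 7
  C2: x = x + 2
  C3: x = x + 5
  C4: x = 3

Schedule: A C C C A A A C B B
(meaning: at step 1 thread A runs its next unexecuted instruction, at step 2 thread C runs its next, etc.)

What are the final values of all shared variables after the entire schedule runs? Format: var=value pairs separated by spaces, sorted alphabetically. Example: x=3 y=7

Answer: x=6

Derivation:
Step 1: thread A executes A1 (x = x + 2). Shared: x=4. PCs: A@1 B@0 C@0
Step 2: thread C executes C1 (x = 7). Shared: x=7. PCs: A@1 B@0 C@1
Step 3: thread C executes C2 (x = x + 2). Shared: x=9. PCs: A@1 B@0 C@2
Step 4: thread C executes C3 (x = x + 5). Shared: x=14. PCs: A@1 B@0 C@3
Step 5: thread A executes A2 (x = x). Shared: x=14. PCs: A@2 B@0 C@3
Step 6: thread A executes A3 (x = 7). Shared: x=7. PCs: A@3 B@0 C@3
Step 7: thread A executes A4 (x = x - 3). Shared: x=4. PCs: A@4 B@0 C@3
Step 8: thread C executes C4 (x = 3). Shared: x=3. PCs: A@4 B@0 C@4
Step 9: thread B executes B1 (x = x). Shared: x=3. PCs: A@4 B@1 C@4
Step 10: thread B executes B2 (x = x + 3). Shared: x=6. PCs: A@4 B@2 C@4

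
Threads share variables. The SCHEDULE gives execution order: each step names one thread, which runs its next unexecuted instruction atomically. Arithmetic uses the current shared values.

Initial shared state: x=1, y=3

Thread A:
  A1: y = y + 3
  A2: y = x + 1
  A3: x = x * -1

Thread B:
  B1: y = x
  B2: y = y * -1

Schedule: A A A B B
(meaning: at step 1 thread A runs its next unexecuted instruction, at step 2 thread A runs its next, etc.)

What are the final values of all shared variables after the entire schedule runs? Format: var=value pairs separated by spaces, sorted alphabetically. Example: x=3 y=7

Answer: x=-1 y=1

Derivation:
Step 1: thread A executes A1 (y = y + 3). Shared: x=1 y=6. PCs: A@1 B@0
Step 2: thread A executes A2 (y = x + 1). Shared: x=1 y=2. PCs: A@2 B@0
Step 3: thread A executes A3 (x = x * -1). Shared: x=-1 y=2. PCs: A@3 B@0
Step 4: thread B executes B1 (y = x). Shared: x=-1 y=-1. PCs: A@3 B@1
Step 5: thread B executes B2 (y = y * -1). Shared: x=-1 y=1. PCs: A@3 B@2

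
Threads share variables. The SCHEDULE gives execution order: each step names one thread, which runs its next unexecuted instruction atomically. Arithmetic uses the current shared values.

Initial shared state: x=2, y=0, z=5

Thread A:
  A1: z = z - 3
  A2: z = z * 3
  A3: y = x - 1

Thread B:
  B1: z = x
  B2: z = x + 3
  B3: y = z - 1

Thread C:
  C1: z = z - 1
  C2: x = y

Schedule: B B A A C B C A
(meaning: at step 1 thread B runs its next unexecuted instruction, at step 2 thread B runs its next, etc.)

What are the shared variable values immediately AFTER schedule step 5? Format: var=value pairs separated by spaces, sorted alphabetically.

Answer: x=2 y=0 z=5

Derivation:
Step 1: thread B executes B1 (z = x). Shared: x=2 y=0 z=2. PCs: A@0 B@1 C@0
Step 2: thread B executes B2 (z = x + 3). Shared: x=2 y=0 z=5. PCs: A@0 B@2 C@0
Step 3: thread A executes A1 (z = z - 3). Shared: x=2 y=0 z=2. PCs: A@1 B@2 C@0
Step 4: thread A executes A2 (z = z * 3). Shared: x=2 y=0 z=6. PCs: A@2 B@2 C@0
Step 5: thread C executes C1 (z = z - 1). Shared: x=2 y=0 z=5. PCs: A@2 B@2 C@1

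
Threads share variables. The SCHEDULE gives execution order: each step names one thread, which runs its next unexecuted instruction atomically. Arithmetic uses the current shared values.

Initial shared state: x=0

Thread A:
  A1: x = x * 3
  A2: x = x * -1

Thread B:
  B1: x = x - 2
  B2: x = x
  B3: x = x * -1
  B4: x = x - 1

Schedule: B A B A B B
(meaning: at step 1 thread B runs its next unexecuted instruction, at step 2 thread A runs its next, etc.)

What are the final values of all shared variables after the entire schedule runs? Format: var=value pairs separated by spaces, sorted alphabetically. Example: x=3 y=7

Step 1: thread B executes B1 (x = x - 2). Shared: x=-2. PCs: A@0 B@1
Step 2: thread A executes A1 (x = x * 3). Shared: x=-6. PCs: A@1 B@1
Step 3: thread B executes B2 (x = x). Shared: x=-6. PCs: A@1 B@2
Step 4: thread A executes A2 (x = x * -1). Shared: x=6. PCs: A@2 B@2
Step 5: thread B executes B3 (x = x * -1). Shared: x=-6. PCs: A@2 B@3
Step 6: thread B executes B4 (x = x - 1). Shared: x=-7. PCs: A@2 B@4

Answer: x=-7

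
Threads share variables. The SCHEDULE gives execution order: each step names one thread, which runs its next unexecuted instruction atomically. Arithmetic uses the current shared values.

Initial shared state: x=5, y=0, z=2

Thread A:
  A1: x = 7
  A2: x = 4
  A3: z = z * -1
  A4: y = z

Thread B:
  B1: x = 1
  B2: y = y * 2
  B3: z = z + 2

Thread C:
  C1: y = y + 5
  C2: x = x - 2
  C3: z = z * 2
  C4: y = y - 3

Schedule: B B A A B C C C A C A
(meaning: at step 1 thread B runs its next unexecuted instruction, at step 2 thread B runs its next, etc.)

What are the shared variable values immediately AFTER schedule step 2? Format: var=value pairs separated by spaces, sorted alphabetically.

Step 1: thread B executes B1 (x = 1). Shared: x=1 y=0 z=2. PCs: A@0 B@1 C@0
Step 2: thread B executes B2 (y = y * 2). Shared: x=1 y=0 z=2. PCs: A@0 B@2 C@0

Answer: x=1 y=0 z=2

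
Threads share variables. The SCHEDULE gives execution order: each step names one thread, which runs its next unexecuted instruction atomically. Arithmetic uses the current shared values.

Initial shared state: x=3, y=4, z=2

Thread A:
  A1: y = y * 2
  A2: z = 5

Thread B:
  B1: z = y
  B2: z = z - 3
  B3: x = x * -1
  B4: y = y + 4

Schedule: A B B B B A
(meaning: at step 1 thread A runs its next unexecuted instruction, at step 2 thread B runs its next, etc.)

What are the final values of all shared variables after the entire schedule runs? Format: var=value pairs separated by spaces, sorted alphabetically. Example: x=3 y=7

Answer: x=-3 y=12 z=5

Derivation:
Step 1: thread A executes A1 (y = y * 2). Shared: x=3 y=8 z=2. PCs: A@1 B@0
Step 2: thread B executes B1 (z = y). Shared: x=3 y=8 z=8. PCs: A@1 B@1
Step 3: thread B executes B2 (z = z - 3). Shared: x=3 y=8 z=5. PCs: A@1 B@2
Step 4: thread B executes B3 (x = x * -1). Shared: x=-3 y=8 z=5. PCs: A@1 B@3
Step 5: thread B executes B4 (y = y + 4). Shared: x=-3 y=12 z=5. PCs: A@1 B@4
Step 6: thread A executes A2 (z = 5). Shared: x=-3 y=12 z=5. PCs: A@2 B@4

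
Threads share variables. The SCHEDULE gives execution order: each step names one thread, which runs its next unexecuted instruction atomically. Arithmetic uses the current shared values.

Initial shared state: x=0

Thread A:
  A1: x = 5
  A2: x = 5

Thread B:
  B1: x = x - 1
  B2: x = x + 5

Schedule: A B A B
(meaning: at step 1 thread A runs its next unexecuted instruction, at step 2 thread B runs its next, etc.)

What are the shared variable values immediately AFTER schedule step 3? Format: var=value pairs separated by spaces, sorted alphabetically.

Step 1: thread A executes A1 (x = 5). Shared: x=5. PCs: A@1 B@0
Step 2: thread B executes B1 (x = x - 1). Shared: x=4. PCs: A@1 B@1
Step 3: thread A executes A2 (x = 5). Shared: x=5. PCs: A@2 B@1

Answer: x=5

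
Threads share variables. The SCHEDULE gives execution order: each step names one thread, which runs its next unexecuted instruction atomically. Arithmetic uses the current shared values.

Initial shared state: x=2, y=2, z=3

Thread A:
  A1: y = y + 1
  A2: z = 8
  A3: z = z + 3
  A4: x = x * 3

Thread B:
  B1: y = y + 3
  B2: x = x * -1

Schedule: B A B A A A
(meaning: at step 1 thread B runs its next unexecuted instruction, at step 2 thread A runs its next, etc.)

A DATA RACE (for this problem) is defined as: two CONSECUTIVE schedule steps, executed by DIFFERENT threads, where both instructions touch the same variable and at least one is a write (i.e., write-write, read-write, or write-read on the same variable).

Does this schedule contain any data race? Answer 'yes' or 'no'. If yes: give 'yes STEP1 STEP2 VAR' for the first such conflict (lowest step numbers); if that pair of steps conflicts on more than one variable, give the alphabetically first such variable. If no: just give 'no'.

Answer: yes 1 2 y

Derivation:
Steps 1,2: B(y = y + 3) vs A(y = y + 1). RACE on y (W-W).
Steps 2,3: A(r=y,w=y) vs B(r=x,w=x). No conflict.
Steps 3,4: B(r=x,w=x) vs A(r=-,w=z). No conflict.
Steps 4,5: same thread (A). No race.
Steps 5,6: same thread (A). No race.
First conflict at steps 1,2.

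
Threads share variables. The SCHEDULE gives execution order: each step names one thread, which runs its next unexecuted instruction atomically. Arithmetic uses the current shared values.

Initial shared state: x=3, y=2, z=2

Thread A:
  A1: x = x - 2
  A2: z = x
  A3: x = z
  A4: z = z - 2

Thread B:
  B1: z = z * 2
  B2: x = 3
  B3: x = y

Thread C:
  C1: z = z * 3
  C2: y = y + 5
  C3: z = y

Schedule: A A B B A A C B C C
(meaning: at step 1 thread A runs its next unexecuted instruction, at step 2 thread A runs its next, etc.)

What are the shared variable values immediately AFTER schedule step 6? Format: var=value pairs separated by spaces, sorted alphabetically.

Step 1: thread A executes A1 (x = x - 2). Shared: x=1 y=2 z=2. PCs: A@1 B@0 C@0
Step 2: thread A executes A2 (z = x). Shared: x=1 y=2 z=1. PCs: A@2 B@0 C@0
Step 3: thread B executes B1 (z = z * 2). Shared: x=1 y=2 z=2. PCs: A@2 B@1 C@0
Step 4: thread B executes B2 (x = 3). Shared: x=3 y=2 z=2. PCs: A@2 B@2 C@0
Step 5: thread A executes A3 (x = z). Shared: x=2 y=2 z=2. PCs: A@3 B@2 C@0
Step 6: thread A executes A4 (z = z - 2). Shared: x=2 y=2 z=0. PCs: A@4 B@2 C@0

Answer: x=2 y=2 z=0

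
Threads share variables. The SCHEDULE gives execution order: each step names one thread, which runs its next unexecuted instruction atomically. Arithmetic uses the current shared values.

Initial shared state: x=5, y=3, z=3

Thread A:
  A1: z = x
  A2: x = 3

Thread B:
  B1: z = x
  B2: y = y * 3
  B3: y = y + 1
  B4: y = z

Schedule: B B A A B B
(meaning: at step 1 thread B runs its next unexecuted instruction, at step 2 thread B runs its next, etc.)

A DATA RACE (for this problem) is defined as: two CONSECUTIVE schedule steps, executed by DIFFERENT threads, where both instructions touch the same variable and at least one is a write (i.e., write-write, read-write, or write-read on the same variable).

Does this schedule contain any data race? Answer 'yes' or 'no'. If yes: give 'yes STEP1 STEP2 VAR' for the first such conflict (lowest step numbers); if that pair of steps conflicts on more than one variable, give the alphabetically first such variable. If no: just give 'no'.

Steps 1,2: same thread (B). No race.
Steps 2,3: B(r=y,w=y) vs A(r=x,w=z). No conflict.
Steps 3,4: same thread (A). No race.
Steps 4,5: A(r=-,w=x) vs B(r=y,w=y). No conflict.
Steps 5,6: same thread (B). No race.

Answer: no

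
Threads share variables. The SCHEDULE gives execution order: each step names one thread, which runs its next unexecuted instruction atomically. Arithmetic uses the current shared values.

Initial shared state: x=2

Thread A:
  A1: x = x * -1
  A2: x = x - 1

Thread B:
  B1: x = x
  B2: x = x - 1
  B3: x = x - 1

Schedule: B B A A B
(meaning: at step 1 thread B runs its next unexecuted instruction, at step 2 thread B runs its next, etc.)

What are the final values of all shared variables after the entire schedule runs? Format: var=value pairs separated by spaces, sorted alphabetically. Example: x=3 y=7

Step 1: thread B executes B1 (x = x). Shared: x=2. PCs: A@0 B@1
Step 2: thread B executes B2 (x = x - 1). Shared: x=1. PCs: A@0 B@2
Step 3: thread A executes A1 (x = x * -1). Shared: x=-1. PCs: A@1 B@2
Step 4: thread A executes A2 (x = x - 1). Shared: x=-2. PCs: A@2 B@2
Step 5: thread B executes B3 (x = x - 1). Shared: x=-3. PCs: A@2 B@3

Answer: x=-3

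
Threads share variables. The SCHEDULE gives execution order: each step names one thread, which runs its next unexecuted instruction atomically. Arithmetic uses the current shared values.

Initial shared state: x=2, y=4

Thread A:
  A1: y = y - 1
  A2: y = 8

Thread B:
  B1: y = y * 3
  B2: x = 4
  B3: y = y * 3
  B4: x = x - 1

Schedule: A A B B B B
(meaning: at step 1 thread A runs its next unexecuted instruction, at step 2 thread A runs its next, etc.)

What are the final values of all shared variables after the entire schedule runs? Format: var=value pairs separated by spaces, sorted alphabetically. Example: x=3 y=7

Answer: x=3 y=72

Derivation:
Step 1: thread A executes A1 (y = y - 1). Shared: x=2 y=3. PCs: A@1 B@0
Step 2: thread A executes A2 (y = 8). Shared: x=2 y=8. PCs: A@2 B@0
Step 3: thread B executes B1 (y = y * 3). Shared: x=2 y=24. PCs: A@2 B@1
Step 4: thread B executes B2 (x = 4). Shared: x=4 y=24. PCs: A@2 B@2
Step 5: thread B executes B3 (y = y * 3). Shared: x=4 y=72. PCs: A@2 B@3
Step 6: thread B executes B4 (x = x - 1). Shared: x=3 y=72. PCs: A@2 B@4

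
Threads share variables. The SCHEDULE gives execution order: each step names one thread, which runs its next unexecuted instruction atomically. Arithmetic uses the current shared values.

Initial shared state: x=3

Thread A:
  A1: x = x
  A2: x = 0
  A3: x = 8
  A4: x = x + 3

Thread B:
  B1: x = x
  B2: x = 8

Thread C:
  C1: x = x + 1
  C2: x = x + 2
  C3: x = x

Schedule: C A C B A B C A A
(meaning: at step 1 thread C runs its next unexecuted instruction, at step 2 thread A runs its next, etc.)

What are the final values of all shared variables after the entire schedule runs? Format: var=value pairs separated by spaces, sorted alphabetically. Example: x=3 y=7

Step 1: thread C executes C1 (x = x + 1). Shared: x=4. PCs: A@0 B@0 C@1
Step 2: thread A executes A1 (x = x). Shared: x=4. PCs: A@1 B@0 C@1
Step 3: thread C executes C2 (x = x + 2). Shared: x=6. PCs: A@1 B@0 C@2
Step 4: thread B executes B1 (x = x). Shared: x=6. PCs: A@1 B@1 C@2
Step 5: thread A executes A2 (x = 0). Shared: x=0. PCs: A@2 B@1 C@2
Step 6: thread B executes B2 (x = 8). Shared: x=8. PCs: A@2 B@2 C@2
Step 7: thread C executes C3 (x = x). Shared: x=8. PCs: A@2 B@2 C@3
Step 8: thread A executes A3 (x = 8). Shared: x=8. PCs: A@3 B@2 C@3
Step 9: thread A executes A4 (x = x + 3). Shared: x=11. PCs: A@4 B@2 C@3

Answer: x=11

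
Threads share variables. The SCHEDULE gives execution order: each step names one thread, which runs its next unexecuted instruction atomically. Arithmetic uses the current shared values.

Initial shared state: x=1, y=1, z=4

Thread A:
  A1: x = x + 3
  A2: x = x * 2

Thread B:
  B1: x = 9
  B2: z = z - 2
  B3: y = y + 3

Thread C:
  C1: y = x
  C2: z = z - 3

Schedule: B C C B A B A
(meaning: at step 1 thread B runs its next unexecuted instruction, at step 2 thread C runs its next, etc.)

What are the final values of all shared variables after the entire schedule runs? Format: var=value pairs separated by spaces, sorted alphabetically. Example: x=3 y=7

Answer: x=24 y=12 z=-1

Derivation:
Step 1: thread B executes B1 (x = 9). Shared: x=9 y=1 z=4. PCs: A@0 B@1 C@0
Step 2: thread C executes C1 (y = x). Shared: x=9 y=9 z=4. PCs: A@0 B@1 C@1
Step 3: thread C executes C2 (z = z - 3). Shared: x=9 y=9 z=1. PCs: A@0 B@1 C@2
Step 4: thread B executes B2 (z = z - 2). Shared: x=9 y=9 z=-1. PCs: A@0 B@2 C@2
Step 5: thread A executes A1 (x = x + 3). Shared: x=12 y=9 z=-1. PCs: A@1 B@2 C@2
Step 6: thread B executes B3 (y = y + 3). Shared: x=12 y=12 z=-1. PCs: A@1 B@3 C@2
Step 7: thread A executes A2 (x = x * 2). Shared: x=24 y=12 z=-1. PCs: A@2 B@3 C@2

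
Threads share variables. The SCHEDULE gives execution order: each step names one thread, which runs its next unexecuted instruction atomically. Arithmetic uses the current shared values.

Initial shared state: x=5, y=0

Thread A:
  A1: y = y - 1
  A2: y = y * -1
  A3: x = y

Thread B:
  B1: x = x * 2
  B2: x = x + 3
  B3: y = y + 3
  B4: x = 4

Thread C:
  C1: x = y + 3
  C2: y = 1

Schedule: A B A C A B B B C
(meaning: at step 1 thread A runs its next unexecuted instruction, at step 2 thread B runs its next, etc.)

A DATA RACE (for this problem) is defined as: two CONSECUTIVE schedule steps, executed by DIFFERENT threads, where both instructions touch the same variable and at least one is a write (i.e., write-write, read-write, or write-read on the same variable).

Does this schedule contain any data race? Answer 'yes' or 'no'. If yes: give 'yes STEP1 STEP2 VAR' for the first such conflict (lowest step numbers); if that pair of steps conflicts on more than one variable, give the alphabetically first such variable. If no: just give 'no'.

Steps 1,2: A(r=y,w=y) vs B(r=x,w=x). No conflict.
Steps 2,3: B(r=x,w=x) vs A(r=y,w=y). No conflict.
Steps 3,4: A(y = y * -1) vs C(x = y + 3). RACE on y (W-R).
Steps 4,5: C(x = y + 3) vs A(x = y). RACE on x (W-W).
Steps 5,6: A(x = y) vs B(x = x + 3). RACE on x (W-W).
Steps 6,7: same thread (B). No race.
Steps 7,8: same thread (B). No race.
Steps 8,9: B(r=-,w=x) vs C(r=-,w=y). No conflict.
First conflict at steps 3,4.

Answer: yes 3 4 y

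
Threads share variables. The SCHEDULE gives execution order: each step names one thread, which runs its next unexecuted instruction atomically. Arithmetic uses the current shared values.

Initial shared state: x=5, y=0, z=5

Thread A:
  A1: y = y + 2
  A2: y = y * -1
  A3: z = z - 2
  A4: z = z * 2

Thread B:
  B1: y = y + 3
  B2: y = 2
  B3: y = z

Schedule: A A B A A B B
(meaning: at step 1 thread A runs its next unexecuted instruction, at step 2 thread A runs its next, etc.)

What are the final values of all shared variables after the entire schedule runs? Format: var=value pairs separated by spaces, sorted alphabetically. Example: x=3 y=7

Answer: x=5 y=6 z=6

Derivation:
Step 1: thread A executes A1 (y = y + 2). Shared: x=5 y=2 z=5. PCs: A@1 B@0
Step 2: thread A executes A2 (y = y * -1). Shared: x=5 y=-2 z=5. PCs: A@2 B@0
Step 3: thread B executes B1 (y = y + 3). Shared: x=5 y=1 z=5. PCs: A@2 B@1
Step 4: thread A executes A3 (z = z - 2). Shared: x=5 y=1 z=3. PCs: A@3 B@1
Step 5: thread A executes A4 (z = z * 2). Shared: x=5 y=1 z=6. PCs: A@4 B@1
Step 6: thread B executes B2 (y = 2). Shared: x=5 y=2 z=6. PCs: A@4 B@2
Step 7: thread B executes B3 (y = z). Shared: x=5 y=6 z=6. PCs: A@4 B@3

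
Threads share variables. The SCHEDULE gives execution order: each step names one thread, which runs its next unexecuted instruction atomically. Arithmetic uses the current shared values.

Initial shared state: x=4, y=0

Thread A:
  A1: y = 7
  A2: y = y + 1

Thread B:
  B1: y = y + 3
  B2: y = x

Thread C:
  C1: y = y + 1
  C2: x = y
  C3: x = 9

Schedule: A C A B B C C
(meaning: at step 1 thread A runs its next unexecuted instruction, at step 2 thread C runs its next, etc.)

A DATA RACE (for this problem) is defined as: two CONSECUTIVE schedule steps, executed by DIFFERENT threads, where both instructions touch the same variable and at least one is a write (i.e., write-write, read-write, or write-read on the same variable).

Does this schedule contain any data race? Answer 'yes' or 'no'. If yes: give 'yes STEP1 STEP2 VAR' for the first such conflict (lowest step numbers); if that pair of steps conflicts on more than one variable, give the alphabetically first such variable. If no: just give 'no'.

Steps 1,2: A(y = 7) vs C(y = y + 1). RACE on y (W-W).
Steps 2,3: C(y = y + 1) vs A(y = y + 1). RACE on y (W-W).
Steps 3,4: A(y = y + 1) vs B(y = y + 3). RACE on y (W-W).
Steps 4,5: same thread (B). No race.
Steps 5,6: B(y = x) vs C(x = y). RACE on x (R-W), y (W-R). Multiple vars; alphabetically first is x.
Steps 6,7: same thread (C). No race.
First conflict at steps 1,2.

Answer: yes 1 2 y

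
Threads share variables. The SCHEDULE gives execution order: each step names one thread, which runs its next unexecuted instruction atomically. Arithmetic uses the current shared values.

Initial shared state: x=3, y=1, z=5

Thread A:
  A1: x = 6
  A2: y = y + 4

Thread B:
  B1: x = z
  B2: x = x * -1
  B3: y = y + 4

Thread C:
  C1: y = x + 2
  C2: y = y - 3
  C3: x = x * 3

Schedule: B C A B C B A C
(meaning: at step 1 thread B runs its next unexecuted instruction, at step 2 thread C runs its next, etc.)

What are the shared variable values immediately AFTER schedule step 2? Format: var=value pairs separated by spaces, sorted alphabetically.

Step 1: thread B executes B1 (x = z). Shared: x=5 y=1 z=5. PCs: A@0 B@1 C@0
Step 2: thread C executes C1 (y = x + 2). Shared: x=5 y=7 z=5. PCs: A@0 B@1 C@1

Answer: x=5 y=7 z=5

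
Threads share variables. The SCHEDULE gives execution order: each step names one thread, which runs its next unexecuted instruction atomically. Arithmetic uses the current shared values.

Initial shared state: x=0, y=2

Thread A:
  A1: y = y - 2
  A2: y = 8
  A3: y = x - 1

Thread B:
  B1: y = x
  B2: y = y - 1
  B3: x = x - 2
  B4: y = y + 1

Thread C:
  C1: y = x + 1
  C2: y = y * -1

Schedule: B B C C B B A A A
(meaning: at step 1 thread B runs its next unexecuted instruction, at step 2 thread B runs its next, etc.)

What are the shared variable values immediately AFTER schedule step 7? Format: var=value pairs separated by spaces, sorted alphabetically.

Answer: x=-2 y=-2

Derivation:
Step 1: thread B executes B1 (y = x). Shared: x=0 y=0. PCs: A@0 B@1 C@0
Step 2: thread B executes B2 (y = y - 1). Shared: x=0 y=-1. PCs: A@0 B@2 C@0
Step 3: thread C executes C1 (y = x + 1). Shared: x=0 y=1. PCs: A@0 B@2 C@1
Step 4: thread C executes C2 (y = y * -1). Shared: x=0 y=-1. PCs: A@0 B@2 C@2
Step 5: thread B executes B3 (x = x - 2). Shared: x=-2 y=-1. PCs: A@0 B@3 C@2
Step 6: thread B executes B4 (y = y + 1). Shared: x=-2 y=0. PCs: A@0 B@4 C@2
Step 7: thread A executes A1 (y = y - 2). Shared: x=-2 y=-2. PCs: A@1 B@4 C@2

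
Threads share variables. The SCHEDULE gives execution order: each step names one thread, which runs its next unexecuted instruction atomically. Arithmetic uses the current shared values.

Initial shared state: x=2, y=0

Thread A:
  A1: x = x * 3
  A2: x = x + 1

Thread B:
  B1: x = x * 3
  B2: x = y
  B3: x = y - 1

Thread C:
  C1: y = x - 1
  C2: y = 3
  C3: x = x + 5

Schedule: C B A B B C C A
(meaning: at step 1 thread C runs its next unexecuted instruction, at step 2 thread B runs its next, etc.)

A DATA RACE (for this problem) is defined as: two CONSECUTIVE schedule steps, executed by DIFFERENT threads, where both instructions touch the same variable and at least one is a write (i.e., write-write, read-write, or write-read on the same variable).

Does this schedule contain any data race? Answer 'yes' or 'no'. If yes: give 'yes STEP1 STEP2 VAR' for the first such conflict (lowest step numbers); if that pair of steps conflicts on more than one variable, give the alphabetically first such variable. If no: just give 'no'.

Steps 1,2: C(y = x - 1) vs B(x = x * 3). RACE on x (R-W).
Steps 2,3: B(x = x * 3) vs A(x = x * 3). RACE on x (W-W).
Steps 3,4: A(x = x * 3) vs B(x = y). RACE on x (W-W).
Steps 4,5: same thread (B). No race.
Steps 5,6: B(x = y - 1) vs C(y = 3). RACE on y (R-W).
Steps 6,7: same thread (C). No race.
Steps 7,8: C(x = x + 5) vs A(x = x + 1). RACE on x (W-W).
First conflict at steps 1,2.

Answer: yes 1 2 x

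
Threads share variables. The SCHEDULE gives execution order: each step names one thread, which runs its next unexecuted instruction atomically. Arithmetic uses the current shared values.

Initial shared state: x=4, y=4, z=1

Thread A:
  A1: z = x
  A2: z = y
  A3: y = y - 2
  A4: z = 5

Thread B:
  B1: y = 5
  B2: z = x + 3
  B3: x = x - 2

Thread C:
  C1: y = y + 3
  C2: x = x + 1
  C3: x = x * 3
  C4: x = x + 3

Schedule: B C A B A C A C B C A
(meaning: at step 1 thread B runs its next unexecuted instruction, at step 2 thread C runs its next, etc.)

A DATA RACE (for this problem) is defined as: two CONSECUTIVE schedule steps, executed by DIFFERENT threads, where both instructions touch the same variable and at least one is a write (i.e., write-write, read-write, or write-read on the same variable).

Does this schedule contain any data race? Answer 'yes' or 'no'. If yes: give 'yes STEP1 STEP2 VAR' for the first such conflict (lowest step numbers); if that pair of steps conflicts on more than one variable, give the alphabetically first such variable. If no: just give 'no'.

Answer: yes 1 2 y

Derivation:
Steps 1,2: B(y = 5) vs C(y = y + 3). RACE on y (W-W).
Steps 2,3: C(r=y,w=y) vs A(r=x,w=z). No conflict.
Steps 3,4: A(z = x) vs B(z = x + 3). RACE on z (W-W).
Steps 4,5: B(z = x + 3) vs A(z = y). RACE on z (W-W).
Steps 5,6: A(r=y,w=z) vs C(r=x,w=x). No conflict.
Steps 6,7: C(r=x,w=x) vs A(r=y,w=y). No conflict.
Steps 7,8: A(r=y,w=y) vs C(r=x,w=x). No conflict.
Steps 8,9: C(x = x * 3) vs B(x = x - 2). RACE on x (W-W).
Steps 9,10: B(x = x - 2) vs C(x = x + 3). RACE on x (W-W).
Steps 10,11: C(r=x,w=x) vs A(r=-,w=z). No conflict.
First conflict at steps 1,2.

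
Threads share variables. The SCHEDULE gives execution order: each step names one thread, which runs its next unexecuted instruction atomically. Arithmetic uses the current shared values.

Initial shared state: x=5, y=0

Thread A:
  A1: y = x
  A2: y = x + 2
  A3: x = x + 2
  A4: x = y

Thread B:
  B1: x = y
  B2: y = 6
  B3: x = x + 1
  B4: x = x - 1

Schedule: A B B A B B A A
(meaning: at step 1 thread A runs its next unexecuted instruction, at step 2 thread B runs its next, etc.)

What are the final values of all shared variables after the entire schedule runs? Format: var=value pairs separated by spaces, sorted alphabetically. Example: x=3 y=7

Answer: x=7 y=7

Derivation:
Step 1: thread A executes A1 (y = x). Shared: x=5 y=5. PCs: A@1 B@0
Step 2: thread B executes B1 (x = y). Shared: x=5 y=5. PCs: A@1 B@1
Step 3: thread B executes B2 (y = 6). Shared: x=5 y=6. PCs: A@1 B@2
Step 4: thread A executes A2 (y = x + 2). Shared: x=5 y=7. PCs: A@2 B@2
Step 5: thread B executes B3 (x = x + 1). Shared: x=6 y=7. PCs: A@2 B@3
Step 6: thread B executes B4 (x = x - 1). Shared: x=5 y=7. PCs: A@2 B@4
Step 7: thread A executes A3 (x = x + 2). Shared: x=7 y=7. PCs: A@3 B@4
Step 8: thread A executes A4 (x = y). Shared: x=7 y=7. PCs: A@4 B@4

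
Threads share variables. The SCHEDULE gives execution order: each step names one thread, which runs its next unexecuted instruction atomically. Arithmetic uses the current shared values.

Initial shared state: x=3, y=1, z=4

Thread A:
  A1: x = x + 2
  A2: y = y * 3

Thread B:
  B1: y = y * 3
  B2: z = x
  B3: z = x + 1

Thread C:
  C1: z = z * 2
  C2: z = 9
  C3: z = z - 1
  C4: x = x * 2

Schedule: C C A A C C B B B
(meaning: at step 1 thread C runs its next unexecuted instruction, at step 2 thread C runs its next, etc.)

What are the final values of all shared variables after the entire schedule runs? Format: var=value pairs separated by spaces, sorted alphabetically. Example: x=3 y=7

Step 1: thread C executes C1 (z = z * 2). Shared: x=3 y=1 z=8. PCs: A@0 B@0 C@1
Step 2: thread C executes C2 (z = 9). Shared: x=3 y=1 z=9. PCs: A@0 B@0 C@2
Step 3: thread A executes A1 (x = x + 2). Shared: x=5 y=1 z=9. PCs: A@1 B@0 C@2
Step 4: thread A executes A2 (y = y * 3). Shared: x=5 y=3 z=9. PCs: A@2 B@0 C@2
Step 5: thread C executes C3 (z = z - 1). Shared: x=5 y=3 z=8. PCs: A@2 B@0 C@3
Step 6: thread C executes C4 (x = x * 2). Shared: x=10 y=3 z=8. PCs: A@2 B@0 C@4
Step 7: thread B executes B1 (y = y * 3). Shared: x=10 y=9 z=8. PCs: A@2 B@1 C@4
Step 8: thread B executes B2 (z = x). Shared: x=10 y=9 z=10. PCs: A@2 B@2 C@4
Step 9: thread B executes B3 (z = x + 1). Shared: x=10 y=9 z=11. PCs: A@2 B@3 C@4

Answer: x=10 y=9 z=11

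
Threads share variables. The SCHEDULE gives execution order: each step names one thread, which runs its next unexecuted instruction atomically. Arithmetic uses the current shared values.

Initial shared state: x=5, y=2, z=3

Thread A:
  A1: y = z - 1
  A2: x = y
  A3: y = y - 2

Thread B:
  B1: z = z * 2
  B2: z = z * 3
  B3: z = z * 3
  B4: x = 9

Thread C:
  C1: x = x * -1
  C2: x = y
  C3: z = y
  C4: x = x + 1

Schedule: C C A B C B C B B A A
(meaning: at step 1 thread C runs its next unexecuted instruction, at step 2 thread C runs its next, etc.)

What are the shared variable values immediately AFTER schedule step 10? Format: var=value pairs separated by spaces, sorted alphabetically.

Answer: x=2 y=2 z=18

Derivation:
Step 1: thread C executes C1 (x = x * -1). Shared: x=-5 y=2 z=3. PCs: A@0 B@0 C@1
Step 2: thread C executes C2 (x = y). Shared: x=2 y=2 z=3. PCs: A@0 B@0 C@2
Step 3: thread A executes A1 (y = z - 1). Shared: x=2 y=2 z=3. PCs: A@1 B@0 C@2
Step 4: thread B executes B1 (z = z * 2). Shared: x=2 y=2 z=6. PCs: A@1 B@1 C@2
Step 5: thread C executes C3 (z = y). Shared: x=2 y=2 z=2. PCs: A@1 B@1 C@3
Step 6: thread B executes B2 (z = z * 3). Shared: x=2 y=2 z=6. PCs: A@1 B@2 C@3
Step 7: thread C executes C4 (x = x + 1). Shared: x=3 y=2 z=6. PCs: A@1 B@2 C@4
Step 8: thread B executes B3 (z = z * 3). Shared: x=3 y=2 z=18. PCs: A@1 B@3 C@4
Step 9: thread B executes B4 (x = 9). Shared: x=9 y=2 z=18. PCs: A@1 B@4 C@4
Step 10: thread A executes A2 (x = y). Shared: x=2 y=2 z=18. PCs: A@2 B@4 C@4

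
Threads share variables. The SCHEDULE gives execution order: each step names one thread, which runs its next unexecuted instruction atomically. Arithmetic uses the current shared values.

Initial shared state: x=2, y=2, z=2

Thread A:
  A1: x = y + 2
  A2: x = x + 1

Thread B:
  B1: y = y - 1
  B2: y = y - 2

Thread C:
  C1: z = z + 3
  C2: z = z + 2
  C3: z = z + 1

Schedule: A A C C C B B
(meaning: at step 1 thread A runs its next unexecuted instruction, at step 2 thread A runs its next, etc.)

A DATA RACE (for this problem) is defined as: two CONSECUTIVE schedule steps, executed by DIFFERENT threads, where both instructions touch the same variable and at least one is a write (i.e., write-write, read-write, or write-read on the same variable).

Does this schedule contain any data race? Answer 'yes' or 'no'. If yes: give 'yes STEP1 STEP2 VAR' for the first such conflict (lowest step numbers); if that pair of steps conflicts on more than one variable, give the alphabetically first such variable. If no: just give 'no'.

Steps 1,2: same thread (A). No race.
Steps 2,3: A(r=x,w=x) vs C(r=z,w=z). No conflict.
Steps 3,4: same thread (C). No race.
Steps 4,5: same thread (C). No race.
Steps 5,6: C(r=z,w=z) vs B(r=y,w=y). No conflict.
Steps 6,7: same thread (B). No race.

Answer: no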